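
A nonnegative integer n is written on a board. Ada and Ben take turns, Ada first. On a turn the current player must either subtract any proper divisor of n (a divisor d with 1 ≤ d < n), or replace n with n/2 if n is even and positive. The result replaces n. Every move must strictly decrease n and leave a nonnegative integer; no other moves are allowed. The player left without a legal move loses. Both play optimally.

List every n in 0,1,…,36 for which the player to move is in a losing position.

Compute win/loss labels from the base case upward. A position with no move is L. Any other position is W if it can reach an L in one move, else L.
n=0: no move → L
n=1: no move → L
n=2: reaches L-position 1 → W
n=3: only reaches 2(W), which is W → L
n=4: reaches L-position 3 → W
n=5: only reaches 4(W), which is W → L
n=6: reaches L-position 3 → W
n=7: only reaches 6(W), which is W → L
n=8: reaches L-position 7 → W
n=9: only reaches 6(W), 8(W), all W → L
n=10: reaches L-position 5 → W
n=11: only reaches 10(W), which is W → L
n=12: reaches L-position 9 → W
n=13: only reaches 12(W), which is W → L
n=14: reaches L-position 7 → W
n=15: only reaches 10(W), 12(W), 14(W), all W → L
n=16: reaches L-position 15 → W
n=17: only reaches 16(W), which is W → L
n=18: reaches L-position 9 → W
n=19: only reaches 18(W), which is W → L
n=20: reaches L-position 15 → W
n=21: only reaches 14(W), 18(W), 20(W), all W → L
n=22: reaches L-position 11 → W
n=23: only reaches 22(W), which is W → L
n=24: reaches L-position 21 → W
n=25: only reaches 20(W), 24(W), all W → L
n=26: reaches L-position 13 → W
n=27: only reaches 18(W), 24(W), 26(W), all W → L
n=28: reaches L-position 21 → W
n=29: only reaches 28(W), which is W → L
n=30: reaches L-position 15 → W
n=31: only reaches 30(W), which is W → L
n=32: reaches L-position 31 → W
n=33: only reaches 22(W), 30(W), 32(W), all W → L
n=34: reaches L-position 17 → W
n=35: only reaches 28(W), 30(W), 34(W), all W → L
n=36: reaches L-position 27 → W
Reading off the rows marked L gives the requested list; there are 19 such values of n.

0, 1, 3, 5, 7, 9, 11, 13, 15, 17, 19, 21, 23, 25, 27, 29, 31, 33, 35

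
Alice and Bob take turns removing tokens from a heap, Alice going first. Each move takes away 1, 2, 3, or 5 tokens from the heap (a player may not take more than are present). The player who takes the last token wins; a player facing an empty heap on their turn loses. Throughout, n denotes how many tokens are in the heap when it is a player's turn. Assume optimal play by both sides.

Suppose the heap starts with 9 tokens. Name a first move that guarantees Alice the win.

Remove 1, leaving 8.

Label each position W (a win for the player to move) or L (a loss). A position with no legal move is L; any other position is W exactly when some move reaches an L, and L when every move reaches a W.
n=0: no move → L
n=1: reaches L-position 0 → W
n=2: reaches L-position 0 → W
n=3: reaches L-position 0 → W
n=4: only reaches 3(W), 2(W), 1(W), all W → L
n=5: reaches L-position 4 → W
n=6: reaches L-position 4 → W
n=7: reaches L-position 4 → W
n=8: only reaches 7(W), 6(W), 5(W), 3(W), all W → L
n=9: reaches L-position 8 → W
From 9, the L positions reachable in one move are: 8, 4. Any move reaching one of these is winning.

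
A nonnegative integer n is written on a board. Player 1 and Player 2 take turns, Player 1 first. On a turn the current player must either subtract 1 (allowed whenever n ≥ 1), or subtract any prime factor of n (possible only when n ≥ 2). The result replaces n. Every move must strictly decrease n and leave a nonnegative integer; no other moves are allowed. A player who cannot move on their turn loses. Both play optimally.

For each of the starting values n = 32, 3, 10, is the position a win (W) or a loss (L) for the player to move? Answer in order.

32: L, 3: W, 10: W

Label each position W (a win for the player to move) or L (a loss). A position with no legal move is L; any other position is W exactly when some move reaches an L, and L when every move reaches a W.
n=0: no move → L
n=1: →0(L), so W
n=2: →0(L), so W
n=3: →0(L), so W
n=4: →2(W), 3(W) — all W, so L
n=5: →0(L), so W
n=6: →4(L), so W
n=7: →0(L), so W
n=8: →6(W), 7(W) — all W, so L
n=9: →8(L), so W
n=10: →8(L), so W
n=11: →0(L), so W
n=12: →9(W), 10(W), 11(W) — all W, so L
n=13: →0(L), so W
n=14: →12(L), so W
n=15: →12(L), so W
n=16: →14(W), 15(W) — all W, so L
n=17: →0(L), so W
n=18: →16(L), so W
n=19: →0(L), so W
n=20: →15(W), 18(W), 19(W) — all W, so L
n=21: →20(L), so W
n=22: →20(L), so W
n=23: →0(L), so W
n=24: →21(W), 22(W), 23(W) — all W, so L
n=25: →20(L), so W
n=26: →24(L), so W
n=27: →24(L), so W
n=28: →21(W), 26(W), 27(W) — all W, so L
n=29: →0(L), so W
n=30: →28(L), so W
n=31: →0(L), so W
n=32: →30(W), 31(W) — all W, so L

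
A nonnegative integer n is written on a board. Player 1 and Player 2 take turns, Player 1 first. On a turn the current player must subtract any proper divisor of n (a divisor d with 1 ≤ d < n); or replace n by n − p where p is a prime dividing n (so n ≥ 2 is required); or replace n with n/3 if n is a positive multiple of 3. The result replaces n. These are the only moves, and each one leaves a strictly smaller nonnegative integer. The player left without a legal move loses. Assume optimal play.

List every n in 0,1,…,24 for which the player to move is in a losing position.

Use the standard recursion: the mover loses at a terminal position; elsewhere, the mover wins exactly when some move hands the opponent an L position.
n=0: no move → L
n=1: no move → L
n=2: W (go to 0, an L position)
n=3: W (go to 0, an L position)
n=4: L (options 2(W), 3(W) are all W)
n=5: W (go to 0, an L position)
n=6: W (go to 4, an L position)
n=7: W (go to 0, an L position)
n=8: W (go to 4, an L position)
n=9: L (options 3(W), 6(W), 8(W) are all W)
n=10: W (go to 9, an L position)
n=11: W (go to 0, an L position)
n=12: W (go to 4, an L position)
n=13: W (go to 0, an L position)
n=14: L (options 7(W), 12(W), 13(W) are all W)
n=15: W (go to 14, an L position)
n=16: W (go to 14, an L position)
n=17: W (go to 0, an L position)
n=18: W (go to 9, an L position)
n=19: W (go to 0, an L position)
n=20: L (options 10(W), 15(W), 16(W), 18(W), 19(W) are all W)
n=21: W (go to 14, an L position)
n=22: W (go to 20, an L position)
n=23: W (go to 0, an L position)
n=24: W (go to 20, an L position)
The losing starting values of n are exactly the entries labelled L in this table (6 of them).

0, 1, 4, 9, 14, 20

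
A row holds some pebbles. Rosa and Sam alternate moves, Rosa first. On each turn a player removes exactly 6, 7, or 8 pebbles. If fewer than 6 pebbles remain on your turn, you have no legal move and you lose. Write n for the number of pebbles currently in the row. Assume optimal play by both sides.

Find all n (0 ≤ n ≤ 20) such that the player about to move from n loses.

0, 1, 2, 3, 4, 5, 14, 15, 16, 17, 18, 19

Build the W/L table. Terminal = L. A non-terminal position is W if it has a move to some L; otherwise it is L.
n=0: no move → L
n=1: no move → L
n=2: no move → L
n=3: no move → L
n=4: no move → L
n=5: no move → L
n=6: W (go to 0, an L position)
n=7: W (go to 1, an L position)
n=8: W (go to 2, an L position)
n=9: W (go to 3, an L position)
n=10: W (go to 4, an L position)
n=11: W (go to 5, an L position)
n=12: W (go to 5, an L position)
n=13: W (go to 5, an L position)
n=14: L (options 8(W), 7(W), 6(W) are all W)
n=15: L (options 9(W), 8(W), 7(W) are all W)
n=16: L (options 10(W), 9(W), 8(W) are all W)
n=17: L (options 11(W), 10(W), 9(W) are all W)
n=18: L (options 12(W), 11(W), 10(W) are all W)
n=19: L (options 13(W), 12(W), 11(W) are all W)
n=20: W (go to 14, an L position)
Reading off the rows marked L gives the requested list; there are 12 such values of n.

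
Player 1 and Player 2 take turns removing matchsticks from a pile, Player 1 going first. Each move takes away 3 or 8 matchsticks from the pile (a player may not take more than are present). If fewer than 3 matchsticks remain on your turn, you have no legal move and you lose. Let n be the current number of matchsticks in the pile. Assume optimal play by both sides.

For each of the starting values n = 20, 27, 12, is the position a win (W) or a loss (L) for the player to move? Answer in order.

Work bottom-up. With no move the player to move loses. Otherwise the position is W if at least one move leads to an L position for the opponent, and L if every move leads to a W.
n=0: no move → L
n=1: no move → L
n=2: no move → L
n=3: W (go to 0, an L position)
n=4: W (go to 1, an L position)
n=5: W (go to 2, an L position)
n=6: L (sole option 3(W) is W)
n=7: L (sole option 4(W) is W)
n=8: W (go to 0, an L position)
n=9: W (go to 6, an L position)
n=10: W (go to 7, an L position)
n=11: L (options 8(W), 3(W) are all W)
n=12: L (options 9(W), 4(W) are all W)
n=13: L (options 10(W), 5(W) are all W)
n=14: W (go to 11, an L position)
n=15: W (go to 12, an L position)
n=16: W (go to 13, an L position)
n=17: L (options 14(W), 9(W) are all W)
n=18: L (options 15(W), 10(W) are all W)
n=19: W (go to 11, an L position)
n=20: W (go to 17, an L position)
n=21: W (go to 18, an L position)
n=22: L (options 19(W), 14(W) are all W)
n=23: L (options 20(W), 15(W) are all W)
n=24: L (options 21(W), 16(W) are all W)
n=25: W (go to 22, an L position)
n=26: W (go to 23, an L position)
n=27: W (go to 24, an L position)

20: W, 27: W, 12: L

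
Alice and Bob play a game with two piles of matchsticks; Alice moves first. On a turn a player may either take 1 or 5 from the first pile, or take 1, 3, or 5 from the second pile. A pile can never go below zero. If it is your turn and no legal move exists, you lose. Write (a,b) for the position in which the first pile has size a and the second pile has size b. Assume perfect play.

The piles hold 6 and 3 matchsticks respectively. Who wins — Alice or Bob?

Use the standard recursion: the mover loses at a terminal position; elsewhere, the mover wins exactly when some move hands the opponent an L position.
No move ever increases a pile, so every position that can arise here has a ≤ 6 and b ≤ 3; it is enough to label the cells with 0 ≤ a ≤ 6 and 0 ≤ b ≤ 3.
Every move lowers a or b (never raises either), so fill the grid row by row in increasing a, and left to right within a row: each cell's successors are then already labelled.
      b=0  b=1  b=2  b=3
a=0:    L    W    L    W
a=1:    W    L    W    L
a=2:    L    W    L    W
a=3:    W    L    W    L
a=4:    L    W    L    W
a=5:    W    L    W    L
a=6:    L    W    L    W
Cells with no legal move (terminal, hence L): (0,0).
The remaining L cells, each justified by listing all of its moves:
(0,2): the only move is to (0,1)(W), a W ⇒ L
(1,1): moves to (0,1)(W), (1,0)(W); every one is W ⇒ L
(1,3): moves to (0,3)(W), (1,2)(W), (1,0)(W); every one is W ⇒ L
(2,0): the only move is to (1,0)(W), a W ⇒ L
(2,2): moves to (1,2)(W), (2,1)(W); every one is W ⇒ L
(3,1): moves to (2,1)(W), (3,0)(W); every one is W ⇒ L
(3,3): moves to (2,3)(W), (3,2)(W), (3,0)(W); every one is W ⇒ L
(4,0): the only move is to (3,0)(W), a W ⇒ L
(4,2): moves to (3,2)(W), (4,1)(W); every one is W ⇒ L
(5,1): moves to (4,1)(W), (0,1)(W), (5,0)(W); every one is W ⇒ L
(5,3): moves to (4,3)(W), (0,3)(W), (5,2)(W), (5,0)(W); every one is W ⇒ L
(6,0): moves to (5,0)(W), (1,0)(W); every one is W ⇒ L
(6,2): moves to (5,2)(W), (1,2)(W), (6,1)(W); every one is W ⇒ L
Every other cell has at least one move into one of the L cells above, so it is W.
From (6,3) Alice can move to (5,3), reaching an L position.

Alice wins.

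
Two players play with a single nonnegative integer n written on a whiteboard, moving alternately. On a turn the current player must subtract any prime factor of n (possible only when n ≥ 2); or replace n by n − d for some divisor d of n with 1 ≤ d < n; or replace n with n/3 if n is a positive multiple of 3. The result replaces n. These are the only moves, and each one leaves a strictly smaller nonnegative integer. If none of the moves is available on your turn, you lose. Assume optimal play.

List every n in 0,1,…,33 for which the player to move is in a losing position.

0, 1, 4, 9, 14, 20, 26, 32

Work bottom-up. With no move the player to move loses. Otherwise the position is W if at least one move leads to an L position for the opponent, and L if every move leads to a W.
n=0: no move → L
n=1: no move → L
n=2: →0(L), so W
n=3: →0(L), so W
n=4: →2(W), 3(W) — all W, so L
n=5: →0(L), so W
n=6: →4(L), so W
n=7: →0(L), so W
n=8: →4(L), so W
n=9: →3(W), 6(W), 8(W) — all W, so L
n=10: →9(L), so W
n=11: →0(L), so W
n=12: →4(L), so W
n=13: →0(L), so W
n=14: →7(W), 12(W), 13(W) — all W, so L
n=15: →14(L), so W
n=16: →14(L), so W
n=17: →0(L), so W
n=18: →9(L), so W
n=19: →0(L), so W
n=20: →10(W), 15(W), 16(W), 18(W), 19(W) — all W, so L
n=21: →14(L), so W
n=22: →20(L), so W
n=23: →0(L), so W
n=24: →20(L), so W
n=25: →20(L), so W
n=26: →13(W), 24(W), 25(W) — all W, so L
n=27: →9(L), so W
n=28: →14(L), so W
n=29: →0(L), so W
n=30: →20(L), so W
n=31: →0(L), so W
n=32: →16(W), 24(W), 28(W), 30(W), 31(W) — all W, so L
n=33: →32(L), so W
Reading off the rows marked L gives the requested list; there are 8 such values of n.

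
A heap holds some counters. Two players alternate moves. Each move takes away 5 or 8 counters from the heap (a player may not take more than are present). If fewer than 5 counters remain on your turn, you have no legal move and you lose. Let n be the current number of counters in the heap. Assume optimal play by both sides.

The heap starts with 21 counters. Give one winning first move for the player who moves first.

Remove 5, leaving 16.

Positions with no move are L. A position that does have a move is losing for the player to move precisely when every available move leads to a winning position for the opponent. Fill in the labels:
n=0: no move → L
n=1: no move → L
n=2: no move → L
n=3: no move → L
n=4: no move → L
n=5: can move to 0, which is L ⇒ W
n=6: can move to 1, which is L ⇒ W
n=7: can move to 2, which is L ⇒ W
n=8: can move to 3, which is L ⇒ W
n=9: can move to 4, which is L ⇒ W
n=10: can move to 2, which is L ⇒ W
n=11: can move to 3, which is L ⇒ W
n=12: can move to 4, which is L ⇒ W
n=13: moves to 8(W), 5(W); every one is W ⇒ L
n=14: moves to 9(W), 6(W); every one is W ⇒ L
n=15: moves to 10(W), 7(W); every one is W ⇒ L
n=16: moves to 11(W), 8(W); every one is W ⇒ L
n=17: moves to 12(W), 9(W); every one is W ⇒ L
n=18: can move to 13, which is L ⇒ W
n=19: can move to 14, which is L ⇒ W
n=20: can move to 15, which is L ⇒ W
n=21: can move to 16, which is L ⇒ W
From 21, the L positions reachable in one move are: 16, 13. Any move reaching one of these is winning.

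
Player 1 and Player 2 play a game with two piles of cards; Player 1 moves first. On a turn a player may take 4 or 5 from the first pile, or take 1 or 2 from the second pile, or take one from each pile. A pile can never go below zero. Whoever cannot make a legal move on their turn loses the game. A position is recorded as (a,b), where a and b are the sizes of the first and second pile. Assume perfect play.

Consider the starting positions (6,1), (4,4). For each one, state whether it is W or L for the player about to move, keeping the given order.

(6,1): L, (4,4): W

Build the W/L table. Terminal = L. A non-terminal position is W if it has a move to some L; otherwise it is L.
No move ever increases a pile, so every position that can arise here has a ≤ 6 and b ≤ 4; it is enough to label the cells with 0 ≤ a ≤ 6 and 0 ≤ b ≤ 4.
Every move lowers a or b (never raises either), so fill the grid row by row in increasing a, and left to right within a row: each cell's successors are then already labelled.
      b=0  b=1  b=2  b=3  b=4
a=0:    L    W    W    L    W
a=1:    L    W    W    L    W
a=2:    L    W    W    L    W
a=3:    L    W    W    L    W
a=4:    W    W    L    W    W
a=5:    W    L    W    W    L
a=6:    W    L    W    W    L
Cells with no legal move (terminal, hence L): (0,0), (1,0), (2,0), (3,0).
The remaining L cells, each justified by listing all of its moves:
(0,3): →(0,2)(W), (0,1)(W) — all W, so L
(1,3): →(1,2)(W), (1,1)(W), (0,2)(W) — all W, so L
(2,3): →(2,2)(W), (2,1)(W), (1,2)(W) — all W, so L
(3,3): →(3,2)(W), (3,1)(W), (2,2)(W) — all W, so L
(4,2): →(0,2)(W), (4,1)(W), (4,0)(W), (3,1)(W) — all W, so L
(5,1): →(1,1)(W), (0,1)(W), (5,0)(W), (4,0)(W) — all W, so L
(5,4): →(1,4)(W), (0,4)(W), (5,3)(W), (5,2)(W), (4,3)(W) — all W, so L
(6,1): →(2,1)(W), (1,1)(W), (6,0)(W), (5,0)(W) — all W, so L
(6,4): →(2,4)(W), (1,4)(W), (6,3)(W), (6,2)(W), (5,3)(W) — all W, so L
Every other cell has at least one move into one of the L cells above, so it is W.
(6,1): one of the L cells justified above, so L
(4,4): the move to (4,2) reaches an L cell, so W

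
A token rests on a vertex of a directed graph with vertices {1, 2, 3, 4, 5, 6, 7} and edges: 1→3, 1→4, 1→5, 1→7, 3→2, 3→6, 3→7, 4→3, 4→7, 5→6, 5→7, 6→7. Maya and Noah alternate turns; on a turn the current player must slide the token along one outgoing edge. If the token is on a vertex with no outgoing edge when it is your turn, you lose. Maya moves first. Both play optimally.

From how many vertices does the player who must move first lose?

2

Positions with no move are L. A position that does have a move is losing for the player to move precisely when every available move leads to a winning position for the opponent. Fill in the labels:
Every edge goes from a vertex to one that appears earlier in the order 2, 7, 6, 3, 4, 5, 1, so processing vertices in that order labels each vertex after all of its successors.
2: no outgoing edge → L
7: no outgoing edge → L
6: can move to 7, which is L ⇒ W
3: can move to 7, which is L ⇒ W
4: can move to 7, which is L ⇒ W
5: can move to 7, which is L ⇒ W
1: can move to 7, which is L ⇒ W
The L vertices are 2, 7; that is 2 in all.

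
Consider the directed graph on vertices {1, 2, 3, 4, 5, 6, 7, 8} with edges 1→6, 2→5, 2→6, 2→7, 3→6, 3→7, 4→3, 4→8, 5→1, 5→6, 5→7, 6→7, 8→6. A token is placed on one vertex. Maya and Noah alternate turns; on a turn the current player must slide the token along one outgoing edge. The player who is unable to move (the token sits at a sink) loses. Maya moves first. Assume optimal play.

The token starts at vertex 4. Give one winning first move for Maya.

Positions with no move are L. A position that does have a move is losing for the player to move precisely when every available move leads to a winning position for the opponent. Fill in the labels:
Every edge goes from a vertex to one that appears earlier in the order 7, 6, 1, 5, 2, 8, 3, 4, so processing vertices in that order labels each vertex after all of its successors.
7: no outgoing edge → L
6: W (go to 7, an L position)
1: L (sole option 6(W) is W)
5: W (go to 1, an L position)
2: W (go to 7, an L position)
8: L (sole option 6(W) is W)
3: W (go to 7, an L position)
4: W (go to 8, an L position)
From 4, the L positions reachable in one move are: 8.

Move to 8.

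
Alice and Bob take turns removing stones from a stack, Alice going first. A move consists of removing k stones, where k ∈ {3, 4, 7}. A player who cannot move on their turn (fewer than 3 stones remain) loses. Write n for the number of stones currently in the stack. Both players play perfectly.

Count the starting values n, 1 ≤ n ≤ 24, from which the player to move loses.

Work bottom-up. With no move the player to move loses. Otherwise the position is W if at least one move leads to an L position for the opponent, and L if every move leads to a W.
n=0: no move → L
n=1: no move → L
n=2: no move → L
n=3: can move to 0, which is L ⇒ W
n=4: can move to 1, which is L ⇒ W
n=5: can move to 2, which is L ⇒ W
n=6: can move to 2, which is L ⇒ W
n=7: can move to 0, which is L ⇒ W
n=8: can move to 1, which is L ⇒ W
n=9: can move to 2, which is L ⇒ W
n=10: moves to 7(W), 6(W), 3(W); every one is W ⇒ L
n=11: moves to 8(W), 7(W), 4(W); every one is W ⇒ L
n=12: moves to 9(W), 8(W), 5(W); every one is W ⇒ L
n=13: can move to 10, which is L ⇒ W
n=14: can move to 11, which is L ⇒ W
n=15: can move to 12, which is L ⇒ W
n=16: can move to 12, which is L ⇒ W
n=17: can move to 10, which is L ⇒ W
n=18: can move to 11, which is L ⇒ W
n=19: can move to 12, which is L ⇒ W
n=20: moves to 17(W), 16(W), 13(W); every one is W ⇒ L
n=21: moves to 18(W), 17(W), 14(W); every one is W ⇒ L
n=22: moves to 19(W), 18(W), 15(W); every one is W ⇒ L
n=23: can move to 20, which is L ⇒ W
n=24: can move to 21, which is L ⇒ W
L entries with 1 ≤ n ≤ 24 (n=0 is outside the asked range and is not counted): n = 1, 2, 10, 11, 12, 20, 21, 22; that makes 8.

8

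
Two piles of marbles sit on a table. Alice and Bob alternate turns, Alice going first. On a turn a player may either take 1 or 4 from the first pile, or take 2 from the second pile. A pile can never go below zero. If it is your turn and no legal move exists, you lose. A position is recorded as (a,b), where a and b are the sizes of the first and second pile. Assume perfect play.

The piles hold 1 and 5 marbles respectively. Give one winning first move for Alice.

Use the standard recursion: the mover loses at a terminal position; elsewhere, the mover wins exactly when some move hands the opponent an L position.
No move ever increases a pile, so every position that can arise here has a ≤ 1 and b ≤ 5; it is enough to label the cells with 0 ≤ a ≤ 1 and 0 ≤ b ≤ 5.
Every move lowers a or b (never raises either), so fill the grid row by row in increasing a, and left to right within a row: each cell's successors are then already labelled.
      b=0  b=1  b=2  b=3  b=4  b=5
a=0:    L    L    W    W    L    L
a=1:    W    W    L    L    W    W
Cells with no legal move (terminal, hence L): (0,0), (0,1).
The remaining L cells, each justified by listing all of its moves:
(0,4): only reaches (0,2)(W), which is W → L
(0,5): only reaches (0,3)(W), which is W → L
(1,2): only reaches (0,2)(W), (1,0)(W), all W → L
(1,3): only reaches (0,3)(W), (1,1)(W), all W → L
Every other cell has at least one move into one of the L cells above, so it is W.
From (1,5), the L positions reachable in one move are: (0,5), (1,3). Any move reaching one of these is winning.

Move to (0,5).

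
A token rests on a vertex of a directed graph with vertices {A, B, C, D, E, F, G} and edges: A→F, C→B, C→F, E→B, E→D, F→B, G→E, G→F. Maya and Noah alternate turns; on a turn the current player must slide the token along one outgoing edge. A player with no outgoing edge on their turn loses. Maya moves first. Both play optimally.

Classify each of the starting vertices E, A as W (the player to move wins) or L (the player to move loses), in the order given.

Positions with no move are L. A position that does have a move is losing for the player to move precisely when every available move leads to a winning position for the opponent. Fill in the labels:
Every edge goes from a vertex to one that appears earlier in the order D, B, E, F, G, C, A, so processing vertices in that order labels each vertex after all of its successors.
D: no outgoing edge → L
B: no outgoing edge → L
E: reaches L-position B → W
F: reaches L-position B → W
G: only reaches F(W), E(W), all W → L
C: reaches L-position B → W
A: only reaches F(W), which is W → L

E: W, A: L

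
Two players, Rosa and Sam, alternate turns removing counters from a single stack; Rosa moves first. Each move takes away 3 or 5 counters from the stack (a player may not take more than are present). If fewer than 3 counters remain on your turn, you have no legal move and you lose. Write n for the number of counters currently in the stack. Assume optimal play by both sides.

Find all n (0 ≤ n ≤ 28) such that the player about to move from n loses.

Positions with no move are L. A position that does have a move is losing for the player to move precisely when every available move leads to a winning position for the opponent. Fill in the labels:
n=0: no move → L
n=1: no move → L
n=2: no move → L
n=3: reaches L-position 0 → W
n=4: reaches L-position 1 → W
n=5: reaches L-position 2 → W
n=6: reaches L-position 1 → W
n=7: reaches L-position 2 → W
n=8: only reaches 5(W), 3(W), all W → L
n=9: only reaches 6(W), 4(W), all W → L
n=10: only reaches 7(W), 5(W), all W → L
n=11: reaches L-position 8 → W
n=12: reaches L-position 9 → W
n=13: reaches L-position 10 → W
n=14: reaches L-position 9 → W
n=15: reaches L-position 10 → W
n=16: only reaches 13(W), 11(W), all W → L
n=17: only reaches 14(W), 12(W), all W → L
n=18: only reaches 15(W), 13(W), all W → L
n=19: reaches L-position 16 → W
n=20: reaches L-position 17 → W
n=21: reaches L-position 18 → W
n=22: reaches L-position 17 → W
n=23: reaches L-position 18 → W
n=24: only reaches 21(W), 19(W), all W → L
n=25: only reaches 22(W), 20(W), all W → L
n=26: only reaches 23(W), 21(W), all W → L
n=27: reaches L-position 24 → W
n=28: reaches L-position 25 → W
The losing starting values of n are exactly the entries labelled L in this table (12 of them).

0, 1, 2, 8, 9, 10, 16, 17, 18, 24, 25, 26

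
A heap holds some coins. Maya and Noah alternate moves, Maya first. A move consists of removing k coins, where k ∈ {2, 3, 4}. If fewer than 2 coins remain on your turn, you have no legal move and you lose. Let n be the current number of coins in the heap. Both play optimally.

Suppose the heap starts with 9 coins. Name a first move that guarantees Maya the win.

Work bottom-up. With no move the player to move loses. Otherwise the position is W if at least one move leads to an L position for the opponent, and L if every move leads to a W.
n=0: no move → L
n=1: no move → L
n=2: W (go to 0, an L position)
n=3: W (go to 1, an L position)
n=4: W (go to 1, an L position)
n=5: W (go to 1, an L position)
n=6: L (options 4(W), 3(W), 2(W) are all W)
n=7: L (options 5(W), 4(W), 3(W) are all W)
n=8: W (go to 6, an L position)
n=9: W (go to 7, an L position)
From 9, the L positions reachable in one move are: 7, 6. Any move reaching one of these is winning.

Remove 2, leaving 7.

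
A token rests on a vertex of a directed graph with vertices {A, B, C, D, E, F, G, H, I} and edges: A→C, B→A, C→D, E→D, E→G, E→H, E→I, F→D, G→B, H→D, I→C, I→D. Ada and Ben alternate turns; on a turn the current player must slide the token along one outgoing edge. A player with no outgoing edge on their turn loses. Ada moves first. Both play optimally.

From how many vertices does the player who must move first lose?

3

Positions with no move are L. A position that does have a move is losing for the player to move precisely when every available move leads to a winning position for the opponent. Fill in the labels:
Every edge goes from a vertex to one that appears earlier in the order D, C, H, A, B, I, G, F, E, so processing vertices in that order labels each vertex after all of its successors.
D: no outgoing edge → L
C: →D(L), so W
H: →D(L), so W
A: →C(W) only, which is W, so L
B: →A(L), so W
I: →D(L), so W
G: →B(W) only, which is W, so L
F: →D(L), so W
E: →G(L), so W
The L vertices are A, D, G; that is 3 in all.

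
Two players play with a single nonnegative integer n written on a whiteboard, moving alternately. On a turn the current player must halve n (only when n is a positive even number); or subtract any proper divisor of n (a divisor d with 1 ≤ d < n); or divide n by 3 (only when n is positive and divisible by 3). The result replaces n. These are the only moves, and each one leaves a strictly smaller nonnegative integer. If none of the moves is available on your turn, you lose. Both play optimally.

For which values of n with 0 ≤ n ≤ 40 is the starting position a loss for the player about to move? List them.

0, 1, 4, 7, 9, 11, 13, 15, 17, 19, 23, 25, 28, 31, 36

Classify positions by backward induction: terminal positions (no move available) are L. From any other position, the mover wins iff some move reaches an L.
n=0: no move → L
n=1: no move → L
n=2: W (go to 1, an L position)
n=3: W (go to 1, an L position)
n=4: L (options 2(W), 3(W) are all W)
n=5: W (go to 4, an L position)
n=6: W (go to 4, an L position)
n=7: L (sole option 6(W) is W)
n=8: W (go to 4, an L position)
n=9: L (options 3(W), 6(W), 8(W) are all W)
n=10: W (go to 9, an L position)
n=11: L (sole option 10(W) is W)
n=12: W (go to 4, an L position)
n=13: L (sole option 12(W) is W)
n=14: W (go to 7, an L position)
n=15: L (options 5(W), 10(W), 12(W), 14(W) are all W)
n=16: W (go to 15, an L position)
n=17: L (sole option 16(W) is W)
n=18: W (go to 9, an L position)
n=19: L (sole option 18(W) is W)
n=20: W (go to 15, an L position)
n=21: W (go to 7, an L position)
n=22: W (go to 11, an L position)
n=23: L (sole option 22(W) is W)
n=24: W (go to 23, an L position)
n=25: L (options 20(W), 24(W) are all W)
n=26: W (go to 13, an L position)
n=27: W (go to 9, an L position)
n=28: L (options 14(W), 21(W), 24(W), 26(W), 27(W) are all W)
n=29: W (go to 28, an L position)
n=30: W (go to 15, an L position)
n=31: L (sole option 30(W) is W)
n=32: W (go to 28, an L position)
n=33: W (go to 11, an L position)
n=34: W (go to 17, an L position)
n=35: W (go to 28, an L position)
n=36: L (options 12(W), 18(W), 24(W), 27(W), 30(W), 32(W), 33(W), 34(W), 35(W) are all W)
n=37: W (go to 36, an L position)
n=38: W (go to 19, an L position)
n=39: W (go to 13, an L position)
n=40: W (go to 36, an L position)
The losing starting values of n are exactly the entries labelled L in this table (15 of them).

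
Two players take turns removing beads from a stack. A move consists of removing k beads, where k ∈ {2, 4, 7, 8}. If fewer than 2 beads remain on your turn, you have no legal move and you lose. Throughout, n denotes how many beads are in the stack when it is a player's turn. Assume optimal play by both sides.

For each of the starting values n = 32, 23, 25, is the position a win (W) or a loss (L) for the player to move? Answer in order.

Build the W/L table. Terminal = L. A non-terminal position is W if it has a move to some L; otherwise it is L.
n=0: no move → L
n=1: no move → L
n=2: →0(L), so W
n=3: →1(L), so W
n=4: →0(L), so W
n=5: →1(L), so W
n=6: →4(W), 2(W) — all W, so L
n=7: →0(L), so W
n=8: →6(L), so W
n=9: →1(L), so W
n=10: →6(L), so W
n=11: →9(W), 7(W), 4(W), 3(W) — all W, so L
n=12: →10(W), 8(W), 5(W), 4(W) — all W, so L
n=13: →11(L), so W
n=14: →12(L), so W
n=15: →11(L), so W
n=16: →12(L), so W
n=17: →15(W), 13(W), 10(W), 9(W) — all W, so L
n=18: →11(L), so W
n=19: →17(L), so W
n=20: →12(L), so W
n=21: →17(L), so W
n=22: →20(W), 18(W), 15(W), 14(W) — all W, so L
n=23: →21(W), 19(W), 16(W), 15(W) — all W, so L
n=24: →22(L), so W
n=25: →23(L), so W
n=26: →22(L), so W
n=27: →23(L), so W
n=28: →26(W), 24(W), 21(W), 20(W) — all W, so L
n=29: →22(L), so W
n=30: →28(L), so W
n=31: →23(L), so W
n=32: →28(L), so W

32: W, 23: L, 25: W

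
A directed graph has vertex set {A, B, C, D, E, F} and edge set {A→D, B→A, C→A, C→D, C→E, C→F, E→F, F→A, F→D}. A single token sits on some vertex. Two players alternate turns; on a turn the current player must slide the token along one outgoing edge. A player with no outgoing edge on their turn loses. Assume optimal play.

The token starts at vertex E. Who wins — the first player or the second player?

Use the standard recursion: the mover loses at a terminal position; elsewhere, the mover wins exactly when some move hands the opponent an L position.
Every edge goes from a vertex to one that appears earlier in the order D, A, F, E, C, B, so processing vertices in that order labels each vertex after all of its successors.
D: no outgoing edge → L
A: reaches L-position D → W
F: reaches L-position D → W
E: only reaches F(W), which is W → L
C: reaches L-position E → W
B: only reaches A(W), which is W → L
The starting position E is L: whatever the player to move does, the opponent receives a W position.

The second player wins.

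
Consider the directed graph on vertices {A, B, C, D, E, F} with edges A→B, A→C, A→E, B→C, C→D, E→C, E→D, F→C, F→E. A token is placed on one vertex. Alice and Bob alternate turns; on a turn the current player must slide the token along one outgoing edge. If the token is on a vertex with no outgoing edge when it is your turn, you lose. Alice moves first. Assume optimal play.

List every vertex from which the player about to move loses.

B, D, F

Compute win/loss labels from the base case upward. A position with no move is L. Any other position is W if it can reach an L in one move, else L.
Every edge goes from a vertex to one that appears earlier in the order D, C, E, F, B, A, so processing vertices in that order labels each vertex after all of its successors.
D: no outgoing edge → L
C: →D(L), so W
E: →D(L), so W
F: →E(W), C(W) — all W, so L
B: →C(W) only, which is W, so L
A: →B(L), so W
Reading off the rows marked L gives the requested list; there are 3 such vertices.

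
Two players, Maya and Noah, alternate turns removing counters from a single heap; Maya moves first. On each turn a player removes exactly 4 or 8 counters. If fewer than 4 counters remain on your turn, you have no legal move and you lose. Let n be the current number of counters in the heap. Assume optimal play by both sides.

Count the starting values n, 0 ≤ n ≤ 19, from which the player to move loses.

8

Use the standard recursion: the mover loses at a terminal position; elsewhere, the mover wins exactly when some move hands the opponent an L position.
n=0: no move → L
n=1: no move → L
n=2: no move → L
n=3: no move → L
n=4: reaches L-position 0 → W
n=5: reaches L-position 1 → W
n=6: reaches L-position 2 → W
n=7: reaches L-position 3 → W
n=8: reaches L-position 0 → W
n=9: reaches L-position 1 → W
n=10: reaches L-position 2 → W
n=11: reaches L-position 3 → W
n=12: only reaches 8(W), 4(W), all W → L
n=13: only reaches 9(W), 5(W), all W → L
n=14: only reaches 10(W), 6(W), all W → L
n=15: only reaches 11(W), 7(W), all W → L
n=16: reaches L-position 12 → W
n=17: reaches L-position 13 → W
n=18: reaches L-position 14 → W
n=19: reaches L-position 15 → W
L entries with 0 ≤ n ≤ 19: n = 0, 1, 2, 3, 12, 13, 14, 15; that makes 8.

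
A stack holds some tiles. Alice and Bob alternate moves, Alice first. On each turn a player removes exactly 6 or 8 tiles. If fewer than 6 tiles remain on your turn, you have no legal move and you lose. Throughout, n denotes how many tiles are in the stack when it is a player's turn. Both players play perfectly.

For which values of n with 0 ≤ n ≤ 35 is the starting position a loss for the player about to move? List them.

Label each position W (a win for the player to move) or L (a loss). A position with no legal move is L; any other position is W exactly when some move reaches an L, and L when every move reaches a W.
n=0: no move → L
n=1: no move → L
n=2: no move → L
n=3: no move → L
n=4: no move → L
n=5: no move → L
n=6: reaches L-position 0 → W
n=7: reaches L-position 1 → W
n=8: reaches L-position 2 → W
n=9: reaches L-position 3 → W
n=10: reaches L-position 4 → W
n=11: reaches L-position 5 → W
n=12: reaches L-position 4 → W
n=13: reaches L-position 5 → W
n=14: only reaches 8(W), 6(W), all W → L
n=15: only reaches 9(W), 7(W), all W → L
n=16: only reaches 10(W), 8(W), all W → L
n=17: only reaches 11(W), 9(W), all W → L
n=18: only reaches 12(W), 10(W), all W → L
n=19: only reaches 13(W), 11(W), all W → L
n=20: reaches L-position 14 → W
n=21: reaches L-position 15 → W
n=22: reaches L-position 16 → W
n=23: reaches L-position 17 → W
n=24: reaches L-position 18 → W
n=25: reaches L-position 19 → W
n=26: reaches L-position 18 → W
n=27: reaches L-position 19 → W
n=28: only reaches 22(W), 20(W), all W → L
n=29: only reaches 23(W), 21(W), all W → L
n=30: only reaches 24(W), 22(W), all W → L
n=31: only reaches 25(W), 23(W), all W → L
n=32: only reaches 26(W), 24(W), all W → L
n=33: only reaches 27(W), 25(W), all W → L
n=34: reaches L-position 28 → W
n=35: reaches L-position 29 → W
Reading off the rows marked L gives the requested list; there are 18 such values of n.

0, 1, 2, 3, 4, 5, 14, 15, 16, 17, 18, 19, 28, 29, 30, 31, 32, 33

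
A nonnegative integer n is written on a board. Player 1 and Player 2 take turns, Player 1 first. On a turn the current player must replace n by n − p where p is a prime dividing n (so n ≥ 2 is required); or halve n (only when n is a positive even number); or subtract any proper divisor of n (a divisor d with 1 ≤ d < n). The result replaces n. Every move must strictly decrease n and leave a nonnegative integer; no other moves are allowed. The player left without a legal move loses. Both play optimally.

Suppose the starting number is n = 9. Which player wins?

Work bottom-up. With no move the player to move loses. Otherwise the position is W if at least one move leads to an L position for the opponent, and L if every move leads to a W.
n=0: no move → L
n=1: no move → L
n=2: →0(L), so W
n=3: →0(L), so W
n=4: →2(W), 3(W) — all W, so L
n=5: →0(L), so W
n=6: →4(L), so W
n=7: →0(L), so W
n=8: →4(L), so W
n=9: →6(W), 8(W) — all W, so L
The starting position 9 is L: whatever Player 1 does, the opponent receives a W position.

Player 2 wins.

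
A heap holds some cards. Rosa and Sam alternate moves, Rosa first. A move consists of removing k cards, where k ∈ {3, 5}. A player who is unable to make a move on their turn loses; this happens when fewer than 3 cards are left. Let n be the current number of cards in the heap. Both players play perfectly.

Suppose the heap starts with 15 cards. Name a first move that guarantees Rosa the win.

Remove 5, leaving 10.

Work bottom-up. With no move the player to move loses. Otherwise the position is W if at least one move leads to an L position for the opponent, and L if every move leads to a W.
n=0: no move → L
n=1: no move → L
n=2: no move → L
n=3: can move to 0, which is L ⇒ W
n=4: can move to 1, which is L ⇒ W
n=5: can move to 2, which is L ⇒ W
n=6: can move to 1, which is L ⇒ W
n=7: can move to 2, which is L ⇒ W
n=8: moves to 5(W), 3(W); every one is W ⇒ L
n=9: moves to 6(W), 4(W); every one is W ⇒ L
n=10: moves to 7(W), 5(W); every one is W ⇒ L
n=11: can move to 8, which is L ⇒ W
n=12: can move to 9, which is L ⇒ W
n=13: can move to 10, which is L ⇒ W
n=14: can move to 9, which is L ⇒ W
n=15: can move to 10, which is L ⇒ W
From 15, the L positions reachable in one move are: 10.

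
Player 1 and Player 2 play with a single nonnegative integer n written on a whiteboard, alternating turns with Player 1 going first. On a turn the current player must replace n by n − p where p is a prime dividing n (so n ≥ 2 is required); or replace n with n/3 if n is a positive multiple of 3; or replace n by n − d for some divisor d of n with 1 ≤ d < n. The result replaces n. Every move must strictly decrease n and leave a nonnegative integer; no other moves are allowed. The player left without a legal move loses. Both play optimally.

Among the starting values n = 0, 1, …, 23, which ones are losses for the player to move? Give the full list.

Build the W/L table. Terminal = L. A non-terminal position is W if it has a move to some L; otherwise it is L.
n=0: no move → L
n=1: no move → L
n=2: reaches L-position 0 → W
n=3: reaches L-position 0 → W
n=4: only reaches 2(W), 3(W), all W → L
n=5: reaches L-position 0 → W
n=6: reaches L-position 4 → W
n=7: reaches L-position 0 → W
n=8: reaches L-position 4 → W
n=9: only reaches 3(W), 6(W), 8(W), all W → L
n=10: reaches L-position 9 → W
n=11: reaches L-position 0 → W
n=12: reaches L-position 4 → W
n=13: reaches L-position 0 → W
n=14: only reaches 7(W), 12(W), 13(W), all W → L
n=15: reaches L-position 14 → W
n=16: reaches L-position 14 → W
n=17: reaches L-position 0 → W
n=18: reaches L-position 9 → W
n=19: reaches L-position 0 → W
n=20: only reaches 10(W), 15(W), 16(W), 18(W), 19(W), all W → L
n=21: reaches L-position 14 → W
n=22: reaches L-position 20 → W
n=23: reaches L-position 0 → W
Reading off the rows marked L gives the requested list; there are 6 such values of n.

0, 1, 4, 9, 14, 20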